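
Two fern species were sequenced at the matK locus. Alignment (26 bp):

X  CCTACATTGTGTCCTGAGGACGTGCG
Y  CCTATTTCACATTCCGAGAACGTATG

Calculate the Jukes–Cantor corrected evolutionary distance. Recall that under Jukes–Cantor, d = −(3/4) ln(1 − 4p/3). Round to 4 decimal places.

The sequences differ at 11 of 26 sites, so p = 11/26 ≈ 0.423077.
d = −(3/4) ln(1 − 4p/3) = −0.75 ln(1 − 0.564103) = −0.75 ln(0.435897)
  = −0.75 × (-0.830349) = 0.622762 substitutions/site.

0.6228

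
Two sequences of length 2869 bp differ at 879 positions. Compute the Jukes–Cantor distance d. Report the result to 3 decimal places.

0.394

p = 879/2869 ≈ 0.306379.
d = −(3/4) ln(1 − 4p/3) = −0.75 ln(1 − 0.408505) = −0.75 ln(0.591495)
  = −0.75 × (-0.525102) = 0.393827 substitutions/site.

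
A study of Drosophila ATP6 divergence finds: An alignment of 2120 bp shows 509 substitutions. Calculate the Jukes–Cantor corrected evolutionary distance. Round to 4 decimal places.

0.2894

p = 509/2120 ≈ 0.240094.
d = −(3/4) ln(1 − 4p/3) = −0.75 ln(1 − 0.320125) = −0.75 ln(0.679875)
  = −0.75 × (-0.385846) = 0.289385 substitutions/site.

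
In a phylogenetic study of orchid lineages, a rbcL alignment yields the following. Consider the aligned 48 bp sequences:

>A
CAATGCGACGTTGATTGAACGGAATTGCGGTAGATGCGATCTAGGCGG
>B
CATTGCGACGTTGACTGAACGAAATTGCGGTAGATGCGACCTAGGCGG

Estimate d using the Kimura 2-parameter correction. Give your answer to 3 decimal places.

Of 48 sites, 3 differences are transitions and 1 are transversions, so P = 3/48 = 0.0625 and Q = 1/48 ≈ 0.020833.
Under the Kimura two-parameter model, d = −½ ln(1 − 2P − Q) − ¼ ln(1 − 2Q).
1 − 2P − Q = 0.854167, giving −½ ln(0.854167) = 0.078814.
1 − 2Q = 0.958334, giving −¼ ln(0.958334) = 0.010640.
d = 0.078814 + 0.010640 = 0.089454.

0.089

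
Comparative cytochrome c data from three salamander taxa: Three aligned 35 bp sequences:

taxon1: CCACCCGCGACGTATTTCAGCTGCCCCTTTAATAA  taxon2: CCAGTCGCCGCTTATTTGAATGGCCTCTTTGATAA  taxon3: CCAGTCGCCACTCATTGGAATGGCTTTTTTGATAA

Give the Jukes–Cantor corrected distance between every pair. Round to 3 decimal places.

taxon1–taxon2: 11/35 sites differ → p ≈ 0.314286, d = −0.75 ln(1 − 0.419048) = 0.407315 ≈ 0.407.
taxon1–taxon3: 14/35 sites differ → p = 0.4, d = −0.75 ln(1 − 0.533333) = 0.571605 ≈ 0.572.
taxon2–taxon3: 5/35 sites differ → p ≈ 0.142857, d = −0.75 ln(1 − 0.190476) = 0.158482 ≈ 0.158.

d(taxon1,taxon2) = 0.407, d(taxon1,taxon3) = 0.572, d(taxon2,taxon3) = 0.158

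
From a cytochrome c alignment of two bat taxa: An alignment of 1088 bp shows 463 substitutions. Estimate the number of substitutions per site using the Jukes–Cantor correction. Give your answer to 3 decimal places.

p = 463/1088 ≈ 0.425551.
d = −(3/4) ln(1 − 4p/3) = −0.75 ln(1 − 0.567401) = −0.75 ln(0.432599)
  = −0.75 × (-0.837944) = 0.628458 substitutions/site.

0.628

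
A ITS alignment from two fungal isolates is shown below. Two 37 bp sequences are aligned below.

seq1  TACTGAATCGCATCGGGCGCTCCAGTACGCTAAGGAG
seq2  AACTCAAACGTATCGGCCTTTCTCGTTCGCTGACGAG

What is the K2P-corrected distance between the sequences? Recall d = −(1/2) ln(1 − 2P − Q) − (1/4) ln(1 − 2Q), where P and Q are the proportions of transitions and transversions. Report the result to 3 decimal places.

Of 37 sites, 4 differences are transitions and 8 are transversions, so P = 4/37 ≈ 0.108108 and Q = 8/37 ≈ 0.216216.
Under the Kimura two-parameter model, d = −½ ln(1 − 2P − Q) − ¼ ln(1 − 2Q).
1 − 2P − Q = 0.567568, giving −½ ln(0.567568) = 0.283197.
1 − 2Q = 0.567568, giving −¼ ln(0.567568) = 0.141599.
d = 0.283197 + 0.141599 = 0.424796.

0.425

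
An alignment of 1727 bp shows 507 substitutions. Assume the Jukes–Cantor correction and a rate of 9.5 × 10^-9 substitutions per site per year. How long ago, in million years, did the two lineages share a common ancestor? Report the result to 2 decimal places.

19.60

p = 507/1727 ≈ 0.293573.
d = −(3/4) ln(1 − 4p/3) = −0.75 ln(1 − 0.391431) = −0.75 ln(0.608569)
  = −0.75 × (-0.496645) = 0.372484 substitutions/site.
Under a molecular clock d = 2μt, so t = d/(2μ) = 0.372484 / (2 × 9.5 × 10^-9) = 19.60 million years.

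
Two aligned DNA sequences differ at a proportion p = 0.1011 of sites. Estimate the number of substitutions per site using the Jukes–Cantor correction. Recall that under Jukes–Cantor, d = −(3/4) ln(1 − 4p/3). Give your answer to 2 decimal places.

d = −(3/4) ln(1 − 4p/3) = −0.75 ln(1 − 0.1348) = −0.75 ln(0.8652)
  = −0.75 × (-0.144795) = 0.108596 substitutions/site.

0.11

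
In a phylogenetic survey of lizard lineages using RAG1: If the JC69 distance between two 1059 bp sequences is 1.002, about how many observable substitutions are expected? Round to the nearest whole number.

Invert JC69: p = (3/4)(1 − e^(−4d/3)) = 0.75 × (1 − e^(-1.336)) = 0.75 × (1 − 0.262895) = 0.552829.
Expected differing sites = pL ≈ 0.552829 × 1059 = 585.445911 ≈ 585.

585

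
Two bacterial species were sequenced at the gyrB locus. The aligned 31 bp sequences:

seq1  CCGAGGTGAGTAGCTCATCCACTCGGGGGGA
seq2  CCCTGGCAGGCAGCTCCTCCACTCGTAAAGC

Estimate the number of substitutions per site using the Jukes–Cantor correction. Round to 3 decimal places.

0.544

The sequences differ at 12 of 31 sites, so p = 12/31 ≈ 0.387097.
d = −(3/4) ln(1 − 4p/3) = −0.75 ln(1 − 0.516129) = −0.75 ln(0.483871)
  = −0.75 × (-0.725937) = 0.544453 substitutions/site.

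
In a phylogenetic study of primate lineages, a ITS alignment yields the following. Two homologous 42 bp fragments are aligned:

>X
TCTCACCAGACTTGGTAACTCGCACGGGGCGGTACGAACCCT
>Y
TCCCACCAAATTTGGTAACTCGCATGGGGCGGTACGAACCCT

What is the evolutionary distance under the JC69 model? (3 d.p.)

0.102

The sequences differ at 4 of 42 sites (3, 9, 11, 25), so p = 4/42 ≈ 0.095238.
d = −(3/4) ln(1 − 4p/3) = −0.75 ln(1 − 0.126984) = −0.75 ln(0.873016)
  = −0.75 × (-0.135801) = 0.101851 substitutions/site.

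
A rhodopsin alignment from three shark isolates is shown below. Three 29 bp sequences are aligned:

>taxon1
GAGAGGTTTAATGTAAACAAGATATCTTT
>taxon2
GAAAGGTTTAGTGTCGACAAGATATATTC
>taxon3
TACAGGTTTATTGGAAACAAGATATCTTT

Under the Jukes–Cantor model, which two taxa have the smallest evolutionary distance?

taxon1 and taxon3

taxon1–taxon2: 6/29 differ, p = 0.207, d = 0.242.
taxon1–taxon3: 4/29 differ, p = 0.138, d = 0.152.
taxon2–taxon3: 8/29 differ, p = 0.276, d = 0.344.
The smallest distance is between taxon1 and taxon3.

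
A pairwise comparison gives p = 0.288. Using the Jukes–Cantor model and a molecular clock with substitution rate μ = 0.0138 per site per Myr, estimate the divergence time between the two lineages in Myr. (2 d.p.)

d = −(3/4) ln(1 − 4p/3) = −0.75 ln(1 − 0.384) = −0.75 ln(0.616)
  = −0.75 × (-0.484508) = 0.363381 substitutions/site.
Under a molecular clock d = 2μt, so t = d/(2μ) = 0.363381 / (2 × 0.0138) = 13.17 Myr.

13.17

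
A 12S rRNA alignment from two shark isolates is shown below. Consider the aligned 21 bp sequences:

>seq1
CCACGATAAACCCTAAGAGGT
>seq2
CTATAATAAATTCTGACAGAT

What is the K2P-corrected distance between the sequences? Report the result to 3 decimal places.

0.651

Of 21 sites, 7 differences are transitions and 1 are transversions, so P = 7/21 ≈ 0.333333 and Q = 1/21 ≈ 0.047619.
Under the Kimura two-parameter model, d = −½ ln(1 − 2P − Q) − ¼ ln(1 − 2Q).
1 − 2P − Q = 0.285715, giving −½ ln(0.285715) = 0.626380.
1 − 2Q = 0.904762, giving −¼ ln(0.904762) = 0.025021.
d = 0.626380 + 0.025021 = 0.651401.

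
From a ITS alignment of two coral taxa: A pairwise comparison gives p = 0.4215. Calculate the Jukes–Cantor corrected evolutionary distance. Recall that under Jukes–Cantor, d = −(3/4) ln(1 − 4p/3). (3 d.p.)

d = −(3/4) ln(1 − 4p/3) = −0.75 ln(1 − 0.562) = −0.75 ln(0.438)
  = −0.75 × (-0.825536) = 0.619152 substitutions/site.

0.619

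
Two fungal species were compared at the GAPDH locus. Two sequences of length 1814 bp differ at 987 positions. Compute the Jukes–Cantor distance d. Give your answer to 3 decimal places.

0.970

p = 987/1814 ≈ 0.544101.
d = −(3/4) ln(1 − 4p/3) = −0.75 ln(1 − 0.725468) = −0.75 ln(0.274532)
  = −0.75 × (-1.292687) = 0.969515 substitutions/site.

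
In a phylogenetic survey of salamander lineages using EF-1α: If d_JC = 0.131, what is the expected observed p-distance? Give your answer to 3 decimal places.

p = (3/4)(1 − e^(−4d/3)) = 0.75 × (1 − e^(-0.174667)) = 0.75 × (1 − 0.839737) = 0.120197.

0.120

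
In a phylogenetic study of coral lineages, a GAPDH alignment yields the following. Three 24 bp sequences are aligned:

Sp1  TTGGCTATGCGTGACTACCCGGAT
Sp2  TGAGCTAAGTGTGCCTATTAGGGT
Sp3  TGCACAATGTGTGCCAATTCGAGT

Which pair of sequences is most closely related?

Sp1–Sp2: 9/24 differ, p = 0.375, d = 0.520.
Sp1–Sp3: 11/24 differ, p = 0.458, d = 0.708.
Sp2–Sp3: 7/24 differ, p = 0.292, d = 0.369.
The smallest distance is between Sp2 and Sp3.

Sp2 and Sp3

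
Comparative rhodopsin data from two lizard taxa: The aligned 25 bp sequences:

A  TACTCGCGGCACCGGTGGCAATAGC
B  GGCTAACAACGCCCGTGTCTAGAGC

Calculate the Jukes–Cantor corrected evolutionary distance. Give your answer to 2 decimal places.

The sequences differ at 11 of 25 sites, so p = 11/25 = 0.44.
d = −(3/4) ln(1 − 4p/3) = −0.75 ln(1 − 0.586667) = −0.75 ln(0.413333)
  = −0.75 × (-0.883502) = 0.662627 substitutions/site.

0.66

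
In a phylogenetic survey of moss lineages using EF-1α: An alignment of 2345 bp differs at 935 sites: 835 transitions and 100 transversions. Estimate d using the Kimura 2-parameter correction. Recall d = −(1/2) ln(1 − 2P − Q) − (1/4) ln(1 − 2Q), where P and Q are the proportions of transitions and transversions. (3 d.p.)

P = 835/2345 ≈ 0.356077 and Q = 100/2345 ≈ 0.042644.
Under the Kimura two-parameter model, d = −½ ln(1 − 2P − Q) − ¼ ln(1 − 2Q).
1 − 2P − Q = 0.245202, giving −½ ln(0.245202) = 0.702836.
1 − 2Q = 0.914712, giving −¼ ln(0.914712) = 0.022287.
d = 0.702836 + 0.022287 = 0.725123.

0.725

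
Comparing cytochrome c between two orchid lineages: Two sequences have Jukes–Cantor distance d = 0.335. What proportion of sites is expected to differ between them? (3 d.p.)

p = (3/4)(1 − e^(−4d/3)) = 0.75 × (1 − e^(-0.446667)) = 0.75 × (1 − 0.639757) = 0.270182.

0.270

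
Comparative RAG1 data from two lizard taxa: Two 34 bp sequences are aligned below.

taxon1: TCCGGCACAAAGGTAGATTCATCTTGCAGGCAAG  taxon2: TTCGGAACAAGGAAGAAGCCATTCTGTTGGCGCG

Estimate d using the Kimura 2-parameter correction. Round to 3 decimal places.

Of 34 sites, 10 differences are transitions and 5 are transversions, so P = 10/34 ≈ 0.294118 and Q = 5/34 ≈ 0.147059.
Under the Kimura two-parameter model, d = −½ ln(1 − 2P − Q) − ¼ ln(1 − 2Q).
1 − 2P − Q = 0.264705, giving −½ ln(0.264705) = 0.664570.
1 − 2Q = 0.705882, giving −¼ ln(0.705882) = 0.087077.
d = 0.664570 + 0.087077 = 0.751647.

0.752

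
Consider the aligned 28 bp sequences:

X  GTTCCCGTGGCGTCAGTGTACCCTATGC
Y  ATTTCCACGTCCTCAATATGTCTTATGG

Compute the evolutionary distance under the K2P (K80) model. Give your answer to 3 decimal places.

Of 28 sites, 9 differences are transitions and 3 are transversions, so P = 9/28 ≈ 0.321429 and Q = 3/28 ≈ 0.107143.
Under the Kimura two-parameter model, d = −½ ln(1 − 2P − Q) − ¼ ln(1 − 2Q).
1 − 2P − Q = 0.249999, giving −½ ln(0.249999) = 0.693149.
1 − 2Q = 0.785714, giving −¼ ln(0.785714) = 0.060291.
d = 0.693149 + 0.060291 = 0.753440.

0.753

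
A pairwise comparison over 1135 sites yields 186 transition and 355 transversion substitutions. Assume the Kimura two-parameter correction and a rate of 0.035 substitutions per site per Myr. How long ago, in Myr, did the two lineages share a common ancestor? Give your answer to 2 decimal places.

10.82

P = 186/1135 ≈ 0.163877 and Q = 355/1135 ≈ 0.312775.
Under the Kimura two-parameter model, d = −½ ln(1 − 2P − Q) − ¼ ln(1 − 2Q).
1 − 2P − Q = 0.359471, giving −½ ln(0.359471) = 0.511561.
1 − 2Q = 0.37445, giving −¼ ln(0.37445) = 0.245574.
d = 0.511561 + 0.245574 = 0.757135.
Under a molecular clock d = 2μt, so t = d/(2μ) = 0.757135 / (2 × 0.035) = 10.82 Myr.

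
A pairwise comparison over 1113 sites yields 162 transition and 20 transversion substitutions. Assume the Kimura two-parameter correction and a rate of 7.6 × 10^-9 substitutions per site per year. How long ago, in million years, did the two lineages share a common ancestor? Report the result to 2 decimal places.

P = 162/1113 ≈ 0.145553 and Q = 20/1113 ≈ 0.017969.
Under the Kimura two-parameter model, d = −½ ln(1 − 2P − Q) − ¼ ln(1 − 2Q).
1 − 2P − Q = 0.690925, giving −½ ln(0.690925) = 0.184862.
1 − 2Q = 0.964062, giving −¼ ln(0.964062) = 0.009150.
d = 0.184862 + 0.009150 = 0.194012.
Under a molecular clock d = 2μt, so t = d/(2μ) = 0.194012 / (2 × 7.6 × 10^-9) = 12.76 million years.

12.76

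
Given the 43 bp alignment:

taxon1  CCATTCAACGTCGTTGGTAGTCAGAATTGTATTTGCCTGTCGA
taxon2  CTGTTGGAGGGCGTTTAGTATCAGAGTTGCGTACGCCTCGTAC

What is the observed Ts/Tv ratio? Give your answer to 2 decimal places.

Transitions are A↔G and C↔T; transversions are all other mismatches.
Transitions: 11. Transversions: 10.
R = 11/10 = 1.10.

1.10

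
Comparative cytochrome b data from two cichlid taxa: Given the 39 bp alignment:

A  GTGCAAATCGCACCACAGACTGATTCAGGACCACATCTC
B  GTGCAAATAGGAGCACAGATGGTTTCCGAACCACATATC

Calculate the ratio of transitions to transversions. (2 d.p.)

Transitions are A↔G and C↔T; transversions are all other mismatches.
Transitions: 2. Transversions: 7.
R = 2/7 = 0.285714… ≈ 0.29 (to 2 d.p.).

0.29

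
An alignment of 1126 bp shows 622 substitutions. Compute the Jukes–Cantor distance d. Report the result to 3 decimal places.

p = 622/1126 ≈ 0.552398.
d = −(3/4) ln(1 − 4p/3) = −0.75 ln(1 − 0.736531) = −0.75 ln(0.263469)
  = −0.75 × (-1.333820) = 1.000365 substitutions/site.

1.000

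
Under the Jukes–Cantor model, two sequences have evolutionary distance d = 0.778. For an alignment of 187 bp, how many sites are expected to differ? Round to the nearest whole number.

Invert JC69: p = (3/4)(1 − e^(−4d/3)) = 0.75 × (1 − e^(-1.037333)) = 0.75 × (1 − 0.354399) = 0.484201.
Expected differing sites = pL ≈ 0.484201 × 187 = 90.545587 ≈ 91.

91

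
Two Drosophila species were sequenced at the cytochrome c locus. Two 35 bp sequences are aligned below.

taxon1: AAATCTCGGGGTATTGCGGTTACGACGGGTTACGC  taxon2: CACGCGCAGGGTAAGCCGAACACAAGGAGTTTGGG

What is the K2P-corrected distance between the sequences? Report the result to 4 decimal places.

0.7846

Of 35 sites, 5 differences are transitions and 12 are transversions, so P = 5/35 ≈ 0.142857 and Q = 12/35 ≈ 0.342857.
Under the Kimura two-parameter model, d = −½ ln(1 − 2P − Q) − ¼ ln(1 − 2Q).
1 − 2P − Q = 0.371429, giving −½ ln(0.371429) = 0.495199.
1 − 2Q = 0.314286, giving −¼ ln(0.314286) = 0.289363.
d = 0.495199 + 0.289363 = 0.784562.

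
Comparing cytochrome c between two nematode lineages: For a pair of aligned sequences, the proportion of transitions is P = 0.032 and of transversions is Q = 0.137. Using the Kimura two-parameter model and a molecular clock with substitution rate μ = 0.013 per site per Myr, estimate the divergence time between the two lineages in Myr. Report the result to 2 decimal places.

Under the Kimura two-parameter model, d = −½ ln(1 − 2P − Q) − ¼ ln(1 − 2Q).
1 − 2P − Q = 0.799, giving −½ ln(0.799) = 0.112197.
1 − 2Q = 0.726, giving −¼ ln(0.726) = 0.080051.
d = 0.112197 + 0.080051 = 0.192248.
Under a molecular clock d = 2μt, so t = d/(2μ) = 0.192248 / (2 × 0.013) = 7.39 Myr.

7.39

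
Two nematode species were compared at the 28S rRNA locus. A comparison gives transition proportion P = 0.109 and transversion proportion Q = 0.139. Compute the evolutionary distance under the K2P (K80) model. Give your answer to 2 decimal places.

0.30

Under the Kimura two-parameter model, d = −½ ln(1 − 2P − Q) − ¼ ln(1 − 2Q).
1 − 2P − Q = 0.643, giving −½ ln(0.643) = 0.220805.
1 − 2Q = 0.722, giving −¼ ln(0.722) = 0.081433.
d = 0.220805 + 0.081433 = 0.302238.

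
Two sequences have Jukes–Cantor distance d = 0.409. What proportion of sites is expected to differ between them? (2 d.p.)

p = (3/4)(1 − e^(−4d/3)) = 0.75 × (1 − e^(-0.545333)) = 0.75 × (1 − 0.579649) = 0.315263.

0.32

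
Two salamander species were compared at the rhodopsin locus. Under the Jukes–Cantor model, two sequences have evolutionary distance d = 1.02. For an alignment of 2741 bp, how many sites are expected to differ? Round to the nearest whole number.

1528

Invert JC69: p = (3/4)(1 − e^(−4d/3)) = 0.75 × (1 − e^(-1.36)) = 0.75 × (1 − 0.256661) = 0.557504.
Expected differing sites = pL ≈ 0.557504 × 2741 = 1528.118464 ≈ 1528.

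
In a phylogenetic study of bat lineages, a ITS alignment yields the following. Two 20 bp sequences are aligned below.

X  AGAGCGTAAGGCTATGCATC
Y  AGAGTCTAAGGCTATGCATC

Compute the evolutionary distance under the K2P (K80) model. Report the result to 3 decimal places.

0.108

Of 20 sites, 1 differences are transitions and 1 are transversions, so P = 1/20 = 0.05 and Q = 1/20 = 0.05.
Under the Kimura two-parameter model, d = −½ ln(1 − 2P − Q) − ¼ ln(1 − 2Q).
1 − 2P − Q = 0.85, giving −½ ln(0.85) = 0.081259.
1 − 2Q = 0.9, giving −¼ ln(0.9) = 0.026340.
d = 0.081259 + 0.026340 = 0.107599.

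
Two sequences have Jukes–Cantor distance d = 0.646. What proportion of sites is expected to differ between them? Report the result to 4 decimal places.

0.4331

p = (3/4)(1 − e^(−4d/3)) = 0.75 × (1 − e^(-0.861333)) = 0.75 × (1 − 0.422598) = 0.433052.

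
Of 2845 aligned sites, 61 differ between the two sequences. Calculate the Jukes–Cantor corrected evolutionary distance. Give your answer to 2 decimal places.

p = 61/2845 ≈ 0.021441.
d = −(3/4) ln(1 − 4p/3) = −0.75 ln(1 − 0.028588) = −0.75 ln(0.971412)
  = −0.75 × (-0.029005) = 0.021754 substitutions/site.

0.02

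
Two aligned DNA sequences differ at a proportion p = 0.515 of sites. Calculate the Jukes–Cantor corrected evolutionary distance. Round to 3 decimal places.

d = −(3/4) ln(1 − 4p/3) = −0.75 ln(1 − 0.686667) = −0.75 ln(0.313333)
  = −0.75 × (-1.160489) = 0.870367 substitutions/site.

0.870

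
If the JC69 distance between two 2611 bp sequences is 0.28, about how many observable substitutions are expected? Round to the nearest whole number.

610

Invert JC69: p = (3/4)(1 − e^(−4d/3)) = 0.75 × (1 − e^(-0.373333)) = 0.75 × (1 − 0.688436) = 0.233673.
Expected differing sites = pL ≈ 0.233673 × 2611 = 610.120203 ≈ 610.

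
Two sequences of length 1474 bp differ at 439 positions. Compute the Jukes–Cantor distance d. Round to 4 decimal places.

p = 439/1474 ≈ 0.297829.
d = −(3/4) ln(1 − 4p/3) = −0.75 ln(1 − 0.397105) = −0.75 ln(0.602895)
  = −0.75 × (-0.506012) = 0.379509 substitutions/site.

0.3795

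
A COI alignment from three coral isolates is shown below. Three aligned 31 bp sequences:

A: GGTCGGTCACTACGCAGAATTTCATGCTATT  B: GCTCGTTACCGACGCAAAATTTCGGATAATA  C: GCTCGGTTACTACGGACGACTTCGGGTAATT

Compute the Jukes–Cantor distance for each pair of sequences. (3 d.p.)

d(A,B) = 0.544, d(A,C) = 0.422, d(B,C) = 0.422

A–B: 12/31 sites differ → p ≈ 0.387097, d = −0.75 ln(1 − 0.516129) = 0.544453 ≈ 0.544.
A–C: 10/31 sites differ → p ≈ 0.322581, d = −0.75 ln(1 − 0.430108) = 0.421731 ≈ 0.422.
B–C: 10/31 sites differ → p ≈ 0.322581, d = −0.75 ln(1 − 0.430108) = 0.421731 ≈ 0.422.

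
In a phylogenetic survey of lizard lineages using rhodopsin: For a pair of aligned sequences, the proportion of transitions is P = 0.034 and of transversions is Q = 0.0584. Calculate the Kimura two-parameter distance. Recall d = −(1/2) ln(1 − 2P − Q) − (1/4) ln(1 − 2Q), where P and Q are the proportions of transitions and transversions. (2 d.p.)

0.10

Under the Kimura two-parameter model, d = −½ ln(1 − 2P − Q) − ¼ ln(1 − 2Q).
1 − 2P − Q = 0.8736, giving −½ ln(0.8736) = 0.067566.
1 − 2Q = 0.8832, giving −¼ ln(0.8832) = 0.031051.
d = 0.067566 + 0.031051 = 0.098617.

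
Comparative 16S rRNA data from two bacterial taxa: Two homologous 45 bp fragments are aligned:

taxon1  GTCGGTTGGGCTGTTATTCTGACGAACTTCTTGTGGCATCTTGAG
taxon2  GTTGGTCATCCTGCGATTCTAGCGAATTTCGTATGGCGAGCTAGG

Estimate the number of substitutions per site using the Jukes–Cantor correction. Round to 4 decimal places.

The sequences differ at 18 of 45 sites, so p = 18/45 = 0.4.
d = −(3/4) ln(1 − 4p/3) = −0.75 ln(1 − 0.533333) = −0.75 ln(0.466667)
  = −0.75 × (-0.762139) = 0.571604 substitutions/site.

0.5716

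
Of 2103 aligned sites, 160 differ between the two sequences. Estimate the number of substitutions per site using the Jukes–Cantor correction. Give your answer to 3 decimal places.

p = 160/2103 ≈ 0.076082.
d = −(3/4) ln(1 − 4p/3) = −0.75 ln(1 − 0.101443) = −0.75 ln(0.898557)
  = −0.75 × (-0.106965) = 0.080224 substitutions/site.

0.080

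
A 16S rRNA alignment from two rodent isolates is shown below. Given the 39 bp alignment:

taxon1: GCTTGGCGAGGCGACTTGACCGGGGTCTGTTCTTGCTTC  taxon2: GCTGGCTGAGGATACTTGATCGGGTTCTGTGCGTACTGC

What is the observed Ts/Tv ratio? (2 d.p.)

Transitions are A↔G and C↔T; transversions are all other mismatches.
Transitions: 3. Transversions: 8.
R = 3/8 = 0.375 ≈ 0.38 (to 2 d.p.).

0.38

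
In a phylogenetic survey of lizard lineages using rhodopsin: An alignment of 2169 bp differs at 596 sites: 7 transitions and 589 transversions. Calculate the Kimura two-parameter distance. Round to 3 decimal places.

P = 7/2169 ≈ 0.003227 and Q = 589/2169 ≈ 0.271554.
Under the Kimura two-parameter model, d = −½ ln(1 − 2P − Q) − ¼ ln(1 − 2Q).
1 − 2P − Q = 0.721992, giving −½ ln(0.721992) = 0.162871.
1 − 2Q = 0.456892, giving −¼ ln(0.456892) = 0.195827.
d = 0.162871 + 0.195827 = 0.358698.

0.359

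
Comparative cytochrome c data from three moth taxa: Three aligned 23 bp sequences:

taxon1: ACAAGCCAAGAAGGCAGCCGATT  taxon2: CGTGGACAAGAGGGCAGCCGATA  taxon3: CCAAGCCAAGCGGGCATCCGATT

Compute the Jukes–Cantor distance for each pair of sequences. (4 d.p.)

taxon1–taxon2: 7/23 sites differ → p ≈ 0.304348, d = −0.75 ln(1 − 0.405797) = 0.390401 ≈ 0.3904.
taxon1–taxon3: 4/23 sites differ → p ≈ 0.173913, d = −0.75 ln(1 − 0.231884) = 0.197861 ≈ 0.1979.
taxon2–taxon3: 7/23 sites differ → p ≈ 0.304348, d = −0.75 ln(1 − 0.405797) = 0.390401 ≈ 0.3904.

d(taxon1,taxon2) = 0.3904, d(taxon1,taxon3) = 0.1979, d(taxon2,taxon3) = 0.3904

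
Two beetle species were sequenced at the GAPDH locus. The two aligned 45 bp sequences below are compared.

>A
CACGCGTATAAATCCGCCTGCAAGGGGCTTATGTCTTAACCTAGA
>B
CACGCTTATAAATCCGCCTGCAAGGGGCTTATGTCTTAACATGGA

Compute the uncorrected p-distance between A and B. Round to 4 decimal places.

The sequences differ at 3 of 45 positions (sites 6, 41, 43).
p = 3/45 = 0.066666… ≈ 0.0667 (to 4 d.p.).

0.0667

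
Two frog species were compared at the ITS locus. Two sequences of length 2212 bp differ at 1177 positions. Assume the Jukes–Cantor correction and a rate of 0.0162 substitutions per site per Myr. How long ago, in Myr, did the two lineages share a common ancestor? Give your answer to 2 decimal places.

p = 1177/2212 ≈ 0.532098.
d = −(3/4) ln(1 − 4p/3) = −0.75 ln(1 − 0.709464) = −0.75 ln(0.290536)
  = −0.75 × (-1.236028) = 0.927021 substitutions/site.
Under a molecular clock d = 2μt, so t = d/(2μ) = 0.927021 / (2 × 0.0162) = 28.61 Myr.

28.61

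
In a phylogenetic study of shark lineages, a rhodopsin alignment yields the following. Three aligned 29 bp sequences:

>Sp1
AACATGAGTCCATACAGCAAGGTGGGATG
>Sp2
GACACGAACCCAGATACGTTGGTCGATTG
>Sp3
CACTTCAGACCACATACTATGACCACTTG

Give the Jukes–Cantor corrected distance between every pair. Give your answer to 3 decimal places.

d(Sp1,Sp2) = 0.683, d(Sp1,Sp3) = 0.878, d(Sp2,Sp3) = 0.683

Sp1–Sp2: 13/29 sites differ → p ≈ 0.448276, d = −0.75 ln(1 − 0.597701) = 0.682920 ≈ 0.683.
Sp1–Sp3: 15/29 sites differ → p ≈ 0.517241, d = −0.75 ln(1 − 0.689655) = 0.877553 ≈ 0.878.
Sp2–Sp3: 13/29 sites differ → p ≈ 0.448276, d = −0.75 ln(1 − 0.597701) = 0.682920 ≈ 0.683.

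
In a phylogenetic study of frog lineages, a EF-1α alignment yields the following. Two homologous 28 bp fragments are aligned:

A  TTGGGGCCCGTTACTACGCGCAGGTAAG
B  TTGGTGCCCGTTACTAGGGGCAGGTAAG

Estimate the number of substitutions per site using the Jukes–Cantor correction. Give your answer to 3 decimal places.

The sequences differ at 3 of 28 sites (5, 17, 19), so p = 3/28 ≈ 0.107143.
d = −(3/4) ln(1 − 4p/3) = −0.75 ln(1 − 0.142857) = −0.75 ln(0.857143)
  = −0.75 × (-0.154151) = 0.115613 substitutions/site.

0.116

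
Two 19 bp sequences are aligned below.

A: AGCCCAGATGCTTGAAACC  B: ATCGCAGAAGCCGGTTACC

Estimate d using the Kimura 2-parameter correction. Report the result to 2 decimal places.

0.52

Of 19 sites, 1 differences are transitions and 6 are transversions, so P = 1/19 ≈ 0.052632 and Q = 6/19 ≈ 0.315789.
Under the Kimura two-parameter model, d = −½ ln(1 − 2P − Q) − ¼ ln(1 − 2Q).
1 − 2P − Q = 0.578947, giving −½ ln(0.578947) = 0.273272.
1 − 2Q = 0.368422, giving −¼ ln(0.368422) = 0.249632.
d = 0.273272 + 0.249632 = 0.522904.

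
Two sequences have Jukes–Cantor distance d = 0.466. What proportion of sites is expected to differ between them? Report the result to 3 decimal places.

p = (3/4)(1 − e^(−4d/3)) = 0.75 × (1 − e^(-0.621333)) = 0.75 × (1 − 0.537228) = 0.347079.

0.347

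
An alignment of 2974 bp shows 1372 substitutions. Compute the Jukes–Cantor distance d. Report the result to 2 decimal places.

0.72

p = 1372/2974 ≈ 0.461332.
d = −(3/4) ln(1 − 4p/3) = −0.75 ln(1 − 0.615109) = −0.75 ln(0.384891)
  = −0.75 × (-0.954795) = 0.716096 substitutions/site.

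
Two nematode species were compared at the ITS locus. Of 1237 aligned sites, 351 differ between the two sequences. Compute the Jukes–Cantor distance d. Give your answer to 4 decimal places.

0.3565

p = 351/1237 ≈ 0.283751.
d = −(3/4) ln(1 − 4p/3) = −0.75 ln(1 − 0.378335) = −0.75 ln(0.621665)
  = −0.75 × (-0.475354) = 0.356516 substitutions/site.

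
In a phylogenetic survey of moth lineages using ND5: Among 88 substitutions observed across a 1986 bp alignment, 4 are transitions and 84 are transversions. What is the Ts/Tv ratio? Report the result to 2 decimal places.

0.05

R = 4/84 = 0.047619… ≈ 0.05 (to 2 d.p.).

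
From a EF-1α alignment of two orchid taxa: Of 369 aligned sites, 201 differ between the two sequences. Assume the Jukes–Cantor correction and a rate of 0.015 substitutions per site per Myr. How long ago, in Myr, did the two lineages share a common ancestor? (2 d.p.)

p = 201/369 ≈ 0.544715.
d = −(3/4) ln(1 − 4p/3) = −0.75 ln(1 − 0.726287) = −0.75 ln(0.273713)
  = −0.75 × (-1.295675) = 0.971756 substitutions/site.
Under a molecular clock d = 2μt, so t = d/(2μ) = 0.971756 / (2 × 0.015) = 32.39 Myr.

32.39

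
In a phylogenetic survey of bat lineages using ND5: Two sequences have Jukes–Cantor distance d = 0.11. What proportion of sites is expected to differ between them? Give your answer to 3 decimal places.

0.102

p = (3/4)(1 − e^(−4d/3)) = 0.75 × (1 − e^(-0.146667)) = 0.75 × (1 − 0.863582) = 0.102314.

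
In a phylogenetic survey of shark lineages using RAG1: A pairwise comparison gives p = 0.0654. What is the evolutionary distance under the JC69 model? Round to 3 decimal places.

0.068

d = −(3/4) ln(1 − 4p/3) = −0.75 ln(1 − 0.0872) = −0.75 ln(0.9128)
  = −0.75 × (-0.091238) = 0.068429 substitutions/site.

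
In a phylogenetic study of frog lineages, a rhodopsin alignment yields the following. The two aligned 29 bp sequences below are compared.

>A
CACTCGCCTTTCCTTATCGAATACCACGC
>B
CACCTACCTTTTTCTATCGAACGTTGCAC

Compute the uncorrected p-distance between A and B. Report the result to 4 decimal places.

The sequences differ at 12 of 29 positions.
p = 12/29 = 0.413793… ≈ 0.4138 (to 4 d.p.).

0.4138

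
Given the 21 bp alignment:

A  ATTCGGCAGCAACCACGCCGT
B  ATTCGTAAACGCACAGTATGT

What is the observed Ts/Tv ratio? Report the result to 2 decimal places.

Transitions are A↔G and C↔T; transversions are all other mismatches.
Transitions: 3. Transversions: 7.
R = 3/7 = 0.428571… ≈ 0.43 (to 2 d.p.).

0.43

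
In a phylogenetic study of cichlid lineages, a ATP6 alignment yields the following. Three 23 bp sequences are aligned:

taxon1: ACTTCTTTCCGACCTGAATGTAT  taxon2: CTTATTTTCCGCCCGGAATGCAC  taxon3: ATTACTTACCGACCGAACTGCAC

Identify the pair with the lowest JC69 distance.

taxon1–taxon2: 8/23 differ, p = 0.348, d = 0.467.
taxon1–taxon3: 8/23 differ, p = 0.348, d = 0.467.
taxon2–taxon3: 6/23 differ, p = 0.261, d = 0.321.
The smallest distance is between taxon2 and taxon3.

taxon2 and taxon3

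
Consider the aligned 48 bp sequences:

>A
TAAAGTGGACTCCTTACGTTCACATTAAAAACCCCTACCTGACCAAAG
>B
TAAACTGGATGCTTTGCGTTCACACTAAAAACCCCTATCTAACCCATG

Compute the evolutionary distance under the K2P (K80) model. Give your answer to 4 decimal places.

0.2483

Of 48 sites, 6 differences are transitions and 4 are transversions, so P = 6/48 = 0.125 and Q = 4/48 ≈ 0.083333.
Under the Kimura two-parameter model, d = −½ ln(1 − 2P − Q) − ¼ ln(1 − 2Q).
1 − 2P − Q = 0.666667, giving −½ ln(0.666667) = 0.202732.
1 − 2Q = 0.833334, giving −¼ ln(0.833334) = 0.045580.
d = 0.202732 + 0.045580 = 0.248312.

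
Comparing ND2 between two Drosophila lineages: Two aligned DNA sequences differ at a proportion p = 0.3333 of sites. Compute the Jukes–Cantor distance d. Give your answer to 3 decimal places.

0.441

d = −(3/4) ln(1 − 4p/3) = −0.75 ln(1 − 0.4444) = −0.75 ln(0.5556)
  = −0.75 × (-0.587707) = 0.440780 substitutions/site.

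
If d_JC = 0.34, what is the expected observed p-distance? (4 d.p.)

p = (3/4)(1 − e^(−4d/3)) = 0.75 × (1 − e^(-0.453333)) = 0.75 × (1 − 0.635506) = 0.273371.

0.2734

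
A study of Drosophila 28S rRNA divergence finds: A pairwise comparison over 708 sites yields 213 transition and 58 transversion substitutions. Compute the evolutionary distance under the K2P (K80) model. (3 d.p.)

0.620

P = 213/708 ≈ 0.300847 and Q = 58/708 ≈ 0.081921.
Under the Kimura two-parameter model, d = −½ ln(1 − 2P − Q) − ¼ ln(1 − 2Q).
1 − 2P − Q = 0.316385, giving −½ ln(0.316385) = 0.575398.
1 − 2Q = 0.836158, giving −¼ ln(0.836158) = 0.044734.
d = 0.575398 + 0.044734 = 0.620132.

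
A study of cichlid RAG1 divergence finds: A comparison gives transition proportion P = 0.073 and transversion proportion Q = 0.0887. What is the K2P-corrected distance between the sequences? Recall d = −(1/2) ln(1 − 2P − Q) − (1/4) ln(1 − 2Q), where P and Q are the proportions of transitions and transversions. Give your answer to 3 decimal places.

0.183

Under the Kimura two-parameter model, d = −½ ln(1 − 2P − Q) − ¼ ln(1 − 2Q).
1 − 2P − Q = 0.7653, giving −½ ln(0.7653) = 0.133744.
1 − 2Q = 0.8226, giving −¼ ln(0.8226) = 0.048821.
d = 0.133744 + 0.048821 = 0.182565.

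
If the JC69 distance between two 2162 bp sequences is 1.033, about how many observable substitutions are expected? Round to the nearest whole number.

1212

Invert JC69: p = (3/4)(1 − e^(−4d/3)) = 0.75 × (1 − e^(-1.377333)) = 0.75 × (1 − 0.252250) = 0.560813.
Expected differing sites = pL ≈ 0.560813 × 2162 = 1212.477706 ≈ 1212.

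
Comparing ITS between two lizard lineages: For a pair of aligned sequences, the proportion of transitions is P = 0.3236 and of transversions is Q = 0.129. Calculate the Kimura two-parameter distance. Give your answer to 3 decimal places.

Under the Kimura two-parameter model, d = −½ ln(1 − 2P − Q) − ¼ ln(1 − 2Q).
1 − 2P − Q = 0.2238, giving −½ ln(0.2238) = 0.748501.
1 − 2Q = 0.742, giving −¼ ln(0.742) = 0.074602.
d = 0.748501 + 0.074602 = 0.823103.

0.823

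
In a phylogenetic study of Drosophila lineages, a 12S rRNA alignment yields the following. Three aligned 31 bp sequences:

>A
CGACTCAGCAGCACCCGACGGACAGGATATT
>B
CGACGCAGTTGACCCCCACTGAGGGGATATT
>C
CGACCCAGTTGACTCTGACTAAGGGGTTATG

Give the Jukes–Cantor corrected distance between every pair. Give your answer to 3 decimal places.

d(A,B) = 0.367, d(A,C) = 0.614, d(B,C) = 0.269

A–B: 9/31 sites differ → p ≈ 0.290323, d = −0.75 ln(1 − 0.387097) = 0.367161 ≈ 0.367.
A–C: 13/31 sites differ → p ≈ 0.419355, d = −0.75 ln(1 − 0.55914) = 0.614271 ≈ 0.614.
B–C: 7/31 sites differ → p ≈ 0.225806, d = −0.75 ln(1 − 0.301075) = 0.268659 ≈ 0.269.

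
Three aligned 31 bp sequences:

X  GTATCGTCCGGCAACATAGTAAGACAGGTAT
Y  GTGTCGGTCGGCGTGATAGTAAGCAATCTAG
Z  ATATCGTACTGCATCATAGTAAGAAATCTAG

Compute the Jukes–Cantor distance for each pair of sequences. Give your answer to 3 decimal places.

d(X,Y) = 0.481, d(X,Z) = 0.316, d(Y,Z) = 0.316

X–Y: 11/31 sites differ → p ≈ 0.354839, d = −0.75 ln(1 − 0.473119) = 0.480585 ≈ 0.481.
X–Z: 8/31 sites differ → p ≈ 0.258065, d = −0.75 ln(1 − 0.344087) = 0.316295 ≈ 0.316.
Y–Z: 8/31 sites differ → p ≈ 0.258065, d = −0.75 ln(1 − 0.344087) = 0.316295 ≈ 0.316.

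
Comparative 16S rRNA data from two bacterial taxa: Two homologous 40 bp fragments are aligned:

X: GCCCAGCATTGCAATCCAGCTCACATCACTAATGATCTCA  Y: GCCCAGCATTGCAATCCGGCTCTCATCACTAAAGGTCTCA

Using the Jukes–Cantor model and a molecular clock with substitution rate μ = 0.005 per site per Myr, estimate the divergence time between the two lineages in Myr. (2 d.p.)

10.73

The sequences differ at 4 of 40 sites (18, 23, 33, 35), so p = 4/40 = 0.1.
d = −(3/4) ln(1 − 4p/3) = −0.75 ln(1 − 0.133333) = −0.75 ln(0.866667)
  = −0.75 × (-0.143100) = 0.107325 substitutions/site.
Under a molecular clock d = 2μt, so t = d/(2μ) = 0.107325 / (2 × 0.005) = 10.73 Myr.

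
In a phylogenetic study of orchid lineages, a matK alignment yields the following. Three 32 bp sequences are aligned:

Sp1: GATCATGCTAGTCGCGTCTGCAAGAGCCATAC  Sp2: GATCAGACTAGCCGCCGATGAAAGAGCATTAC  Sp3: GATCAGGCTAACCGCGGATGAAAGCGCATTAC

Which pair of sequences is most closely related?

Sp2 and Sp3

Sp1–Sp2: 9/32 differ, p = 0.281, d = 0.353.
Sp1–Sp3: 9/32 differ, p = 0.281, d = 0.353.
Sp2–Sp3: 4/32 differ, p = 0.125, d = 0.137.
The smallest distance is between Sp2 and Sp3.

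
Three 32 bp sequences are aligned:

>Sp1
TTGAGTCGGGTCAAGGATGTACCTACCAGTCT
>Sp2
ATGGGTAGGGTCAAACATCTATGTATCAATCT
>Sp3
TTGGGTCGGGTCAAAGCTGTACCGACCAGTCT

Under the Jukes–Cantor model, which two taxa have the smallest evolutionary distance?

Sp1–Sp2: 10/32 differ, p = 0.313, d = 0.404.
Sp1–Sp3: 4/32 differ, p = 0.125, d = 0.137.
Sp2–Sp3: 10/32 differ, p = 0.313, d = 0.404.
The smallest distance is between Sp1 and Sp3.

Sp1 and Sp3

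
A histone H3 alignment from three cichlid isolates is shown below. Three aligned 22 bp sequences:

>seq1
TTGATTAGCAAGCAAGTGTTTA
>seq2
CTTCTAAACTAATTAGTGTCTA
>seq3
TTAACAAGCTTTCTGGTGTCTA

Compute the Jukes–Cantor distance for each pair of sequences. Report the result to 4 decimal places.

seq1–seq2: 10/22 sites differ → p ≈ 0.454545, d = −0.75 ln(1 − 0.60606) = 0.698667 ≈ 0.6987.
seq1–seq3: 9/22 sites differ → p ≈ 0.409091, d = −0.75 ln(1 − 0.545455) = 0.591344 ≈ 0.5913.
seq2–seq3: 9/22 sites differ → p ≈ 0.409091, d = −0.75 ln(1 − 0.545455) = 0.591344 ≈ 0.5913.

d(seq1,seq2) = 0.6987, d(seq1,seq3) = 0.5913, d(seq2,seq3) = 0.5913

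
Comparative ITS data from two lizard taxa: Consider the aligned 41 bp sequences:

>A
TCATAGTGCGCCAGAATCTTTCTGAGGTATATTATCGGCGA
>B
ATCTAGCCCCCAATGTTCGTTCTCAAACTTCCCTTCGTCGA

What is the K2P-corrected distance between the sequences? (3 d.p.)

Of 41 sites, 8 differences are transitions and 13 are transversions, so P = 8/41 ≈ 0.195122 and Q = 13/41 ≈ 0.317073.
Under the Kimura two-parameter model, d = −½ ln(1 − 2P − Q) − ¼ ln(1 − 2Q).
1 − 2P − Q = 0.292683, giving −½ ln(0.292683) = 0.614333.
1 − 2Q = 0.365854, giving −¼ ln(0.365854) = 0.251380.
d = 0.614333 + 0.251380 = 0.865713.

0.866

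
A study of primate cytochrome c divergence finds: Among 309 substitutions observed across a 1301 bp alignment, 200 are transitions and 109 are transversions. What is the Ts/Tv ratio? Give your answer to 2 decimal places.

R = 200/109 = 1.834862… ≈ 1.83 (to 2 d.p.).

1.83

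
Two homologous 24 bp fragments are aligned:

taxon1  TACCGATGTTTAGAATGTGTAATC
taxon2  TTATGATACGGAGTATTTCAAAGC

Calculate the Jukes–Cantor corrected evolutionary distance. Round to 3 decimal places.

0.824

The sequences differ at 12 of 24 sites, so p = 12/24 = 0.5.
d = −(3/4) ln(1 − 4p/3) = −0.75 ln(1 − 0.666667) = −0.75 ln(0.333333)
  = −0.75 × (-1.098613) = 0.823960 substitutions/site.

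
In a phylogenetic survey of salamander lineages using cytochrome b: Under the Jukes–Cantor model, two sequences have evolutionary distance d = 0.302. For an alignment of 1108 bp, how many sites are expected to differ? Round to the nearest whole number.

Invert JC69: p = (3/4)(1 − e^(−4d/3)) = 0.75 × (1 − e^(-0.402667)) = 0.75 × (1 − 0.668535) = 0.248599.
Expected differing sites = pL ≈ 0.248599 × 1108 = 275.447692 ≈ 275.

275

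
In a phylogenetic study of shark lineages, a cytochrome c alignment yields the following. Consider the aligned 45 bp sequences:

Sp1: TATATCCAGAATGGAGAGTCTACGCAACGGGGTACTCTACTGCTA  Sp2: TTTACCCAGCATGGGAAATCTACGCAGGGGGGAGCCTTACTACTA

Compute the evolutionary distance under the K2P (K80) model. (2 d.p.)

Of 45 sites, 9 differences are transitions and 4 are transversions, so P = 9/45 = 0.2 and Q = 4/45 ≈ 0.088889.
Under the Kimura two-parameter model, d = −½ ln(1 − 2P − Q) − ¼ ln(1 − 2Q).
1 − 2P − Q = 0.511111, giving −½ ln(0.511111) = 0.335584.
1 − 2Q = 0.822222, giving −¼ ln(0.822222) = 0.048936.
d = 0.335584 + 0.048936 = 0.384520.

0.38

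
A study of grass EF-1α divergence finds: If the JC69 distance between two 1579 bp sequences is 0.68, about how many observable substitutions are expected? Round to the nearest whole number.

706

Invert JC69: p = (3/4)(1 − e^(−4d/3)) = 0.75 × (1 − e^(-0.906667)) = 0.75 × (1 − 0.403868) = 0.447099.
Expected differing sites = pL ≈ 0.447099 × 1579 = 705.969321 ≈ 706.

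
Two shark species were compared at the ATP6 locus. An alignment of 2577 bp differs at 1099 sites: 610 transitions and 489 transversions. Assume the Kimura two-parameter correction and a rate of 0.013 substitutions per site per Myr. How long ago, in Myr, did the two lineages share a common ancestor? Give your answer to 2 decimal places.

P = 610/2577 ≈ 0.236709 and Q = 489/2577 ≈ 0.189756.
Under the Kimura two-parameter model, d = −½ ln(1 − 2P − Q) − ¼ ln(1 − 2Q).
1 − 2P − Q = 0.336826, giving −½ ln(0.336826) = 0.544094.
1 − 2Q = 0.620488, giving −¼ ln(0.620488) = 0.119312.
d = 0.544094 + 0.119312 = 0.663406.
Under a molecular clock d = 2μt, so t = d/(2μ) = 0.663406 / (2 × 0.013) = 25.52 Myr.

25.52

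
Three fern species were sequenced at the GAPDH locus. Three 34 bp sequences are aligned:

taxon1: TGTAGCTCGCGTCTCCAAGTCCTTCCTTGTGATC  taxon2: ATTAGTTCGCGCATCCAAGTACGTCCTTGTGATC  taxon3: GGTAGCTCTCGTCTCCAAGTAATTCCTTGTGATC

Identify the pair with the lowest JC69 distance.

taxon1 and taxon3

taxon1–taxon2: 7/34 differ, p = 0.206, d = 0.241.
taxon1–taxon3: 4/34 differ, p = 0.118, d = 0.128.
taxon2–taxon3: 8/34 differ, p = 0.235, d = 0.282.
The smallest distance is between taxon1 and taxon3.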